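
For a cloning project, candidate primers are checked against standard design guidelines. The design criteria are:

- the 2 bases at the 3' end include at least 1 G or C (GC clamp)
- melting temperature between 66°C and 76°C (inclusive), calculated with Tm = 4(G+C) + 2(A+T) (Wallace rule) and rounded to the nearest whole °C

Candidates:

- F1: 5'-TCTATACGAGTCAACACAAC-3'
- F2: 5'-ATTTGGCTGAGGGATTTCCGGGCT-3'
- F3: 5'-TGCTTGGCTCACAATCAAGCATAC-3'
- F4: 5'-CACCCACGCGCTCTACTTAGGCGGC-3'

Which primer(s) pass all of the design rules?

F1 (20 nt, A=8 T=4 G=2 C=6): 3' end AC has 1 G/C ✓; Tm = 2·12 + 4·8 = 56°C, outside 66–76°C ✗ — fails.
F2 (24 nt, A=3 T=8 G=9 C=4): 3' end CT has 1 G/C ✓; Tm = 2·11 + 4·13 = 74°C ✓ — passes.
F3 (24 nt, A=7 T=6 G=4 C=7): 3' end AC has 1 G/C ✓; Tm = 2·13 + 4·11 = 70°C ✓ — passes.
F4 (25 nt, A=4 T=4 G=6 C=11): 3' end GC has 2 G/C ✓; Tm = 2·8 + 4·17 = 84°C, outside 66–76°C ✗ — fails.

F2 and F3.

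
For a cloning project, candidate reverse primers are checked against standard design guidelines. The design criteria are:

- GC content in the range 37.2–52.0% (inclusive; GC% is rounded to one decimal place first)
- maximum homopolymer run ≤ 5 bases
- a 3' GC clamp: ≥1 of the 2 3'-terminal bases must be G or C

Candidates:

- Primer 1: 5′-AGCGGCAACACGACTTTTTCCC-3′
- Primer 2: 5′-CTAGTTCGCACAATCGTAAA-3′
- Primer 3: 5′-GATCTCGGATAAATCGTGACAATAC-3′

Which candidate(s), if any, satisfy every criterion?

Primer 1 (22 nt, A=5 T=5 G=4 C=8): GC 12/22 = 54.5%, outside 37.2–52.0% ✗; longest run = 5 ✓; 3' end CC has 2 G/C ✓ — fails.
Primer 2 (20 nt, A=7 T=5 G=3 C=5): GC 8/20 = 40.0% ✓; longest run = 3 ✓; 3' end AA has 0 G/C, need ≥1 ✗ — fails.
Primer 3 (25 nt, A=9 T=6 G=5 C=5): GC 10/25 = 40.0% ✓; longest run = 3 ✓; 3' end AC has 1 G/C ✓ — passes.

Primer 3 only.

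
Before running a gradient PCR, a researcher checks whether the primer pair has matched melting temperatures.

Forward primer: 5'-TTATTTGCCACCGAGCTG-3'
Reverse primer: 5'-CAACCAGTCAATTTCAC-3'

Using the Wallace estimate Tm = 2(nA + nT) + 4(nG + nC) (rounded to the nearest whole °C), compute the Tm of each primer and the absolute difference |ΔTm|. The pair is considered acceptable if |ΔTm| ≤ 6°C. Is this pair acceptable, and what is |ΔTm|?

Forward: A=3 T=6 G=4 C=5 → Tm = 2·9 + 4·9 = 54°C.
Reverse: A=6 T=4 G=1 C=6 → Tm = 2·10 + 4·7 = 48°C.
|ΔTm| = |54 − 48| = 6°C, ≤ 6°C.

|ΔTm| = 6°C; the pair is acceptable.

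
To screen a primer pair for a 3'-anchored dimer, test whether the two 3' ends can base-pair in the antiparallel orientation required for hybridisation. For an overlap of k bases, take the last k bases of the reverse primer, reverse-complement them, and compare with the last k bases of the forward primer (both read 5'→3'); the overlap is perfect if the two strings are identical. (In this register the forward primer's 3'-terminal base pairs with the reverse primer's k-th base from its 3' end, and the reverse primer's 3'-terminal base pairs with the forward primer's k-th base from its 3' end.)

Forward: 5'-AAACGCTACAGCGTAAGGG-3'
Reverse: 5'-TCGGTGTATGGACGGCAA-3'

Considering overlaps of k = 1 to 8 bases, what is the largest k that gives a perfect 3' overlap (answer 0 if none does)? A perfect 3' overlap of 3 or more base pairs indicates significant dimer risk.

Longest perfect overlap: 0 complementary base pairs; below the dimer-risk threshold (threshold 3).

Last 8 bases (5'→3') — forward …CGTAAGGG, reverse …GACGGCAA.
Reverse complement of the reverse primer's last 8 bases: TTGCCGTC; its first k bases are the reverse complement of the reverse primer's last k bases, so a perfect k-base overlap needs the forward primer's last k bases to equal them.
Comparing (forward last k vs required): k=1: G vs T ✗; k=2: GG vs TT ✗; k=3: GGG vs TTG ✗; k=4: AGGG vs TTGC ✗; k=5: AAGGG vs TTGCC ✗; k=6: TAAGGG vs TTGCCG ✗; k=7: GTAAGGG vs TTGCCGT ✗; k=8: CGTAAGGG vs TTGCCGTC ✗.
No overlap length from 1 to 8 is perfect, so the longest perfect 3' overlap is 0.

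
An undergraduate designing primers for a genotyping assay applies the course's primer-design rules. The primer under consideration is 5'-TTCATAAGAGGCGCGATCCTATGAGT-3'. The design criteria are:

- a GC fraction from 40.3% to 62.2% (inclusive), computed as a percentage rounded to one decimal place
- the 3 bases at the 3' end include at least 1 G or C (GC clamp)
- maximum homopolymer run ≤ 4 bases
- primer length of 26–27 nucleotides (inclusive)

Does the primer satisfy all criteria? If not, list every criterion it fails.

Base counts: A=7, T=7, G=7, C=5 (length 26).
GC content: GC 12/26 = 46.2% ✓
GC clamp: 3' end AGT has 1 G/C ✓
homopolymer run: longest run = 2 ✓
length: length 26 ✓

Meets all criteria.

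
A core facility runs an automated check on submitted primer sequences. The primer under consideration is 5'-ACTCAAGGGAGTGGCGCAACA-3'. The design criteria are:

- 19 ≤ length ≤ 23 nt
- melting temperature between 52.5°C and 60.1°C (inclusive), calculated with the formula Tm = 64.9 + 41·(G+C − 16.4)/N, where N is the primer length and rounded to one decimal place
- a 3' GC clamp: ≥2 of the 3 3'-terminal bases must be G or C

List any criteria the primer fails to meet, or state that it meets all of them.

Fails: GC clamp.

Base counts: A=7, T=2, G=7, C=5 (length 21).
length: length 21 ✓
Tm: Tm = 64.9 + 41·(12 − 16.4)/21 = 56.3°C ✓
GC clamp: 3' end ACA has 1 G/C, need ≥2 ✗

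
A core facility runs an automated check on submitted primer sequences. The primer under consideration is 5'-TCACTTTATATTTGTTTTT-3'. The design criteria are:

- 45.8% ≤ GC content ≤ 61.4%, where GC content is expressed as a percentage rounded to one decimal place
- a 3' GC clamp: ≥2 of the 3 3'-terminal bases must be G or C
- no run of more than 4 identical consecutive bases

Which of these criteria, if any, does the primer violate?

Base counts: A=3, T=13, G=1, C=2 (length 19).
GC content: GC 3/19 = 15.8%, outside 45.8–61.4% ✗
GC clamp: 3' end TTT has 0 G/C, need ≥2 ✗
homopolymer run: longest run = 5, exceeds 4 ✗

Fails: GC content, GC clamp, homopolymer run.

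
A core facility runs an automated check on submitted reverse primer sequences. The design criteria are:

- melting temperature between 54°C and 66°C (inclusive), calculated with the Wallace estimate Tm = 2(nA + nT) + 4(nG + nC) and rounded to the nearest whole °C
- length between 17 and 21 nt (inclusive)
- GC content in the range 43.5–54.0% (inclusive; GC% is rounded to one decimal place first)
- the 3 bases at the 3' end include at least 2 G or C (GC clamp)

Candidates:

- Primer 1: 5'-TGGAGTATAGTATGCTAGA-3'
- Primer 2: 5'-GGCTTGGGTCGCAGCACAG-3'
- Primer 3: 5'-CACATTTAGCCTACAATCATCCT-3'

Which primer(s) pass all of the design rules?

Primer 1 (19 nt, A=6 T=6 G=6 C=1): Tm = 2·12 + 4·7 = 52°C, outside 54–66°C ✗; length 19 ✓; GC 7/19 = 36.8%, outside 43.5–54.0% ✗; 3' end AGA has 1 G/C, need ≥2 ✗ — fails.
Primer 2 (19 nt, A=3 T=3 G=8 C=5): Tm = 2·6 + 4·13 = 64°C ✓; length 19 ✓; GC 13/19 = 68.4%, outside 43.5–54.0% ✗; 3' end CAG has 2 G/C ✓ — fails.
Primer 3 (23 nt, A=7 T=7 G=1 C=8): Tm = 2·14 + 4·9 = 64°C ✓; length 23, outside 17–21 ✗; GC 9/23 = 39.1%, outside 43.5–54.0% ✗; 3' end CCT has 2 G/C ✓ — fails.

None of the candidates satisfy all criteria.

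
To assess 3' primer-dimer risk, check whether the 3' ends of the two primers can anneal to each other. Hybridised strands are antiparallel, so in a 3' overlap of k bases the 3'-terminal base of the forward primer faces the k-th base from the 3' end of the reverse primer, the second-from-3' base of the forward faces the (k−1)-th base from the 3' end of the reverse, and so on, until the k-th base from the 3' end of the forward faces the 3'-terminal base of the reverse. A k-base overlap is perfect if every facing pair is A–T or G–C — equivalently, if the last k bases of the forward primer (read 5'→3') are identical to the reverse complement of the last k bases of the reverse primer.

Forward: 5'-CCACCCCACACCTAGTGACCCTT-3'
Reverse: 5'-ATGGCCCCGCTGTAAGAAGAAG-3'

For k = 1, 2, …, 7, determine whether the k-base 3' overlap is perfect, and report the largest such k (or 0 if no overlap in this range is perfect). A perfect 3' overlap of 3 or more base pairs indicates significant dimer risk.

Longest perfect overlap: 3 complementary base pairs; significant dimer risk (threshold 3).

Last 7 bases (5'→3') — forward …GACCCTT, reverse …GAAGAAG.
Reverse complement of the reverse primer's last 7 bases: CTTCTTC; its first k bases are the reverse complement of the reverse primer's last k bases, so a perfect k-base overlap needs the forward primer's last k bases to equal them.
Comparing (forward last k vs required): k=1: T vs C ✗; k=2: TT vs CT ✗; k=3: CTT vs CTT ✓; k=4: CCTT vs CTTC ✗; k=5: CCCTT vs CTTCT ✗; k=6: ACCCTT vs CTTCTT ✗; k=7: GACCCTT vs CTTCTTC ✗.
Only k = 3 is perfect, so the longest perfect 3' overlap is 3.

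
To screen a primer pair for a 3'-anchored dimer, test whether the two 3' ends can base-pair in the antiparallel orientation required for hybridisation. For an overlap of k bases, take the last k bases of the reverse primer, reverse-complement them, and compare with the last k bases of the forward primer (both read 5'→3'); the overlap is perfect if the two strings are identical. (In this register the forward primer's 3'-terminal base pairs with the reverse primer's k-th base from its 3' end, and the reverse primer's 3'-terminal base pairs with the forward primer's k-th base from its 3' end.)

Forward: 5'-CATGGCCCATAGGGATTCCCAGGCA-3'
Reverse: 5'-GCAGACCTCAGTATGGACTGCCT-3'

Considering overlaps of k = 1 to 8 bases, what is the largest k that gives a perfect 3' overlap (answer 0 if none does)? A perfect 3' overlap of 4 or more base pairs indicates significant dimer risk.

Last 8 bases (5'→3') — forward …CCCAGGCA, reverse …GACTGCCT.
Reverse complement of the reverse primer's last 8 bases: AGGCAGTC; its first k bases are the reverse complement of the reverse primer's last k bases, so a perfect k-base overlap needs the forward primer's last k bases to equal them.
Comparing (forward last k vs required): k=1: A vs A ✓; k=2: CA vs AG ✗; k=3: GCA vs AGG ✗; k=4: GGCA vs AGGC ✗; k=5: AGGCA vs AGGCA ✓; k=6: CAGGCA vs AGGCAG ✗; k=7: CCAGGCA vs AGGCAGT ✗; k=8: CCCAGGCA vs AGGCAGTC ✗.
Perfect overlaps at k = 1, 5; the largest is 5.

Longest perfect overlap: 5 complementary base pairs; significant dimer risk (threshold 4).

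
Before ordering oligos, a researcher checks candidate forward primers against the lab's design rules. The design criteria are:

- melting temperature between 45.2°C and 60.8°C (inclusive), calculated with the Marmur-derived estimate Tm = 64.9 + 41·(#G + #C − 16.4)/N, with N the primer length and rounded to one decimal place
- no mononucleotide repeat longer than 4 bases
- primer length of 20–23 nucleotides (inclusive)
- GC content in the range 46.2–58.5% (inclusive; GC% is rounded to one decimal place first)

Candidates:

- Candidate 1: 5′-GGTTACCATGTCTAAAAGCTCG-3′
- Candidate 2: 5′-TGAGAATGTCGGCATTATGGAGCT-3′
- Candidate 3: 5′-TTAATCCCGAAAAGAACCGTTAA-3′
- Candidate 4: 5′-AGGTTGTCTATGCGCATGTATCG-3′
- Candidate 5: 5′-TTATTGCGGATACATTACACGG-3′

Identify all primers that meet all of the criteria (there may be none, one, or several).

Candidate 4 only.

Candidate 1 (22 nt, A=6 T=6 G=5 C=5): Tm = 64.9 + 41·(10 − 16.4)/22 = 53.0°C ✓; longest run = 4 ✓; length 22 ✓; GC 10/22 = 45.5%, outside 46.2–58.5% ✗ — fails.
Candidate 2 (24 nt, A=6 T=7 G=8 C=3): Tm = 64.9 + 41·(11 − 16.4)/24 = 55.7°C ✓; longest run = 2 ✓; length 24, outside 20–23 ✗; GC 11/24 = 45.8%, outside 46.2–58.5% ✗ — fails.
Candidate 3 (23 nt, A=10 T=5 G=3 C=5): Tm = 64.9 + 41·(8 − 16.4)/23 = 49.9°C ✓; longest run = 4 ✓; length 23 ✓; GC 8/23 = 34.8%, outside 46.2–58.5% ✗ — fails.
Candidate 4 (23 nt, A=4 T=8 G=7 C=4): Tm = 64.9 + 41·(11 − 16.4)/23 = 55.3°C ✓; longest run = 2 ✓; length 23 ✓; GC 11/23 = 47.8% ✓ — passes.
Candidate 5 (22 nt, A=6 T=7 G=5 C=4): Tm = 64.9 + 41·(9 − 16.4)/22 = 51.1°C ✓; longest run = 2 ✓; length 22 ✓; GC 9/22 = 40.9%, outside 46.2–58.5% ✗ — fails.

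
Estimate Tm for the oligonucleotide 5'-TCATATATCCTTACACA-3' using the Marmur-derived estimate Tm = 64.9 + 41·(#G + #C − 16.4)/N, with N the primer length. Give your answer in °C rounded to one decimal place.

37.4°C

Base counts: A=6, T=6, G=0, C=5; G+C = 5, N = 17.
Tm = 64.9 + 41·(5 − 16.4)/17 = 64.9 + -467.40/17 = 37.4°C.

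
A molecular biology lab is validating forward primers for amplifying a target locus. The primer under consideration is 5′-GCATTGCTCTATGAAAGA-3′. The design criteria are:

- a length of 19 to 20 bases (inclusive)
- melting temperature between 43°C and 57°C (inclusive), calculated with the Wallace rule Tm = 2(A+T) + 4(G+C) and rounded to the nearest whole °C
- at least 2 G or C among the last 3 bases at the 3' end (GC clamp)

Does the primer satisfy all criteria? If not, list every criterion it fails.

Base counts: A=6, T=5, G=4, C=3 (length 18).
length: length 18, outside 19–20 ✗
Tm: Tm = 2·11 + 4·7 = 50°C ✓
GC clamp: 3' end AGA has 1 G/C, need ≥2 ✗

Fails: length, GC clamp.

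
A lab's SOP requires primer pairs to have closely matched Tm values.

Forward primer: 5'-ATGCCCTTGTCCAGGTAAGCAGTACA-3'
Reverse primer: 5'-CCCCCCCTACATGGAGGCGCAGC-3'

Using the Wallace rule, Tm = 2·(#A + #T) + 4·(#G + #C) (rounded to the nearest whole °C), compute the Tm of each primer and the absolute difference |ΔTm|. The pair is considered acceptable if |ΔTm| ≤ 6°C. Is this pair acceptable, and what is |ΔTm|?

|ΔTm| = 2°C; the pair is acceptable.

Forward: A=7 T=6 G=6 C=7 → Tm = 2·13 + 4·13 = 78°C.
Reverse: A=4 T=2 G=6 C=11 → Tm = 2·6 + 4·17 = 80°C.
|ΔTm| = |78 − 80| = 2°C, ≤ 6°C.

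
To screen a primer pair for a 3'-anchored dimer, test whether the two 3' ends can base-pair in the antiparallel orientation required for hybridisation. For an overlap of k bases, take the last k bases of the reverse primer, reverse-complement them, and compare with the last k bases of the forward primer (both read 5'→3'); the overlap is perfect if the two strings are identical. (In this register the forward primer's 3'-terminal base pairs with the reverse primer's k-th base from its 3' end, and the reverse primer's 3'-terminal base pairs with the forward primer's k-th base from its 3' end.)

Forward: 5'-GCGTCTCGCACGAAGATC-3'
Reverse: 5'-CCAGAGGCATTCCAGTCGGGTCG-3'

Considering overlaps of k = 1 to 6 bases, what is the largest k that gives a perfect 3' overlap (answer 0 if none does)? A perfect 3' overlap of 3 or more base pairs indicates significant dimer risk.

Last 6 bases (5'→3') — forward …AAGATC, reverse …GGGTCG.
Reverse complement of the reverse primer's last 6 bases: CGACCC; its first k bases are the reverse complement of the reverse primer's last k bases, so a perfect k-base overlap needs the forward primer's last k bases to equal them.
Comparing (forward last k vs required): k=1: C vs C ✓; k=2: TC vs CG ✗; k=3: ATC vs CGA ✗; k=4: GATC vs CGAC ✗; k=5: AGATC vs CGACC ✗; k=6: AAGATC vs CGACCC ✗.
Only k = 1 is perfect, so the longest perfect 3' overlap is 1.

Longest perfect overlap: 1 complementary base pair; below the dimer-risk threshold (threshold 3).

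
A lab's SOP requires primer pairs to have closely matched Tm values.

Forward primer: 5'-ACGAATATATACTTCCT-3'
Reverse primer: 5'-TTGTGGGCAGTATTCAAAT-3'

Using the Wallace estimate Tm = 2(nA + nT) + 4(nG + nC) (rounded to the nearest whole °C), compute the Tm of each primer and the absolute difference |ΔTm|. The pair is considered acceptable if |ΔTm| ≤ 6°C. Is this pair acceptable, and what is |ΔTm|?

Forward: A=6 T=6 G=1 C=4 → Tm = 2·12 + 4·5 = 44°C.
Reverse: A=5 T=7 G=5 C=2 → Tm = 2·12 + 4·7 = 52°C.
|ΔTm| = |44 − 52| = 8°C, > 6°C.

|ΔTm| = 8°C; the pair is not acceptable.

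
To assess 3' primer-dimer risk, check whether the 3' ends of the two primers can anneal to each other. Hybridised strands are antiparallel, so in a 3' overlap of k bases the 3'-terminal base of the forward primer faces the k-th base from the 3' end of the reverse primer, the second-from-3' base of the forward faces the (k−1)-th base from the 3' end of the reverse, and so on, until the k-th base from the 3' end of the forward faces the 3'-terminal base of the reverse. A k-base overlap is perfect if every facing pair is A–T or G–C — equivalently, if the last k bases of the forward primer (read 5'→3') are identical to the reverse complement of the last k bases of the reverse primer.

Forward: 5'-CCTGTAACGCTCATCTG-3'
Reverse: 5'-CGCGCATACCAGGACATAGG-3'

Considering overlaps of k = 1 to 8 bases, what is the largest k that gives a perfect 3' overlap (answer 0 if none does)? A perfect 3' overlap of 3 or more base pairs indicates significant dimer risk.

Longest perfect overlap: 0 complementary base pairs; below the dimer-risk threshold (threshold 3).

Last 8 bases (5'→3') — forward …CTCATCTG, reverse …GACATAGG.
Reverse complement of the reverse primer's last 8 bases: CCTATGTC; its first k bases are the reverse complement of the reverse primer's last k bases, so a perfect k-base overlap needs the forward primer's last k bases to equal them.
Comparing (forward last k vs required): k=1: G vs C ✗; k=2: TG vs CC ✗; k=3: CTG vs CCT ✗; k=4: TCTG vs CCTA ✗; k=5: ATCTG vs CCTAT ✗; k=6: CATCTG vs CCTATG ✗; k=7: TCATCTG vs CCTATGT ✗; k=8: CTCATCTG vs CCTATGTC ✗.
No overlap length from 1 to 8 is perfect, so the longest perfect 3' overlap is 0.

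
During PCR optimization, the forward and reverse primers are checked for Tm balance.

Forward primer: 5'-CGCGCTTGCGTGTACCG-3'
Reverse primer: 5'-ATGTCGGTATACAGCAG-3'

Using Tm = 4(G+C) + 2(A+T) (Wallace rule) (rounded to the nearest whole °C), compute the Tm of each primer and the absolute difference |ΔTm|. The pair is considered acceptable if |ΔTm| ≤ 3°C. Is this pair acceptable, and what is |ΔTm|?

|ΔTm| = 8°C; the pair is not acceptable.

Forward: A=1 T=4 G=6 C=6 → Tm = 2·5 + 4·12 = 58°C.
Reverse: A=5 T=4 G=5 C=3 → Tm = 2·9 + 4·8 = 50°C.
|ΔTm| = |58 − 50| = 8°C, > 3°C.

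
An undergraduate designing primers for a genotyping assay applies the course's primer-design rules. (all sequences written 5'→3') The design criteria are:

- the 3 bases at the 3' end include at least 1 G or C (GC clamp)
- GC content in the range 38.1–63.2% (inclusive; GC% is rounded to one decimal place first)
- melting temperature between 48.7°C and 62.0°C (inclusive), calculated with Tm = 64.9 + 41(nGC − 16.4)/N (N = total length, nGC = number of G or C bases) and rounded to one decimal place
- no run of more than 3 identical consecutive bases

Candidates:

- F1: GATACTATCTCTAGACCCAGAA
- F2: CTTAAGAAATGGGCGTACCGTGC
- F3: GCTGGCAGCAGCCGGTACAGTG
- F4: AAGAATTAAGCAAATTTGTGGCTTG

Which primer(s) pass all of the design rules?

F1 (22 nt, A=8 T=5 G=3 C=6): 3' end GAA has 1 G/C ✓; GC 9/22 = 40.9% ✓; Tm = 64.9 + 41·(9 − 16.4)/22 = 51.1°C ✓; longest run = 3 ✓ — passes.
F2 (23 nt, A=6 T=5 G=7 C=5): 3' end TGC has 2 G/C ✓; GC 12/23 = 52.2% ✓; Tm = 64.9 + 41·(12 − 16.4)/23 = 57.1°C ✓; longest run = 3 ✓ — passes.
F3 (22 nt, A=4 T=3 G=9 C=6): 3' end GTG has 2 G/C ✓; GC 15/22 = 68.2%, outside 38.1–63.2% ✗; Tm = 64.9 + 41·(15 − 16.4)/22 = 62.3°C, outside 48.7–62.0°C ✗; longest run = 2 ✓ — fails.
F4 (25 nt, A=9 T=8 G=6 C=2): 3' end TTG has 1 G/C ✓; GC 8/25 = 32.0%, outside 38.1–63.2% ✗; Tm = 64.9 + 41·(8 − 16.4)/25 = 51.1°C ✓; longest run = 3 ✓ — fails.

F1 and F2.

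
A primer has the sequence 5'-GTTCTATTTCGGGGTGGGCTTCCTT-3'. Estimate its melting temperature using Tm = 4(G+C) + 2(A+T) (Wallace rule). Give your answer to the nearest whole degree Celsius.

76°C

Base counts: A=1, T=11, G=8, C=5 (length 25).
Tm = 2·(1+11) + 4·(8+5) = 2·12 + 4·13 = 24 + 52 = 76°C.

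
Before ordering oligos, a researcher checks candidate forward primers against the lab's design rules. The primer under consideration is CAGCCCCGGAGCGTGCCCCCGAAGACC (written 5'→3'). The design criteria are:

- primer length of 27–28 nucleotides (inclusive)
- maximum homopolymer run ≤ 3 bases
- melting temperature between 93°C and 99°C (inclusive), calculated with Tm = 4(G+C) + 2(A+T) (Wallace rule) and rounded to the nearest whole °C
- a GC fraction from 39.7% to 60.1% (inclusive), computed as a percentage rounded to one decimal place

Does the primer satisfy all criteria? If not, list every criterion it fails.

Base counts: A=5, T=1, G=8, C=13 (length 27).
length: length 27 ✓
homopolymer run: longest run = 5, exceeds 3 ✗
Tm: Tm = 2·6 + 4·21 = 96°C ✓
GC content: GC 21/27 = 77.8%, outside 39.7–60.1% ✗

Fails: homopolymer run, GC content.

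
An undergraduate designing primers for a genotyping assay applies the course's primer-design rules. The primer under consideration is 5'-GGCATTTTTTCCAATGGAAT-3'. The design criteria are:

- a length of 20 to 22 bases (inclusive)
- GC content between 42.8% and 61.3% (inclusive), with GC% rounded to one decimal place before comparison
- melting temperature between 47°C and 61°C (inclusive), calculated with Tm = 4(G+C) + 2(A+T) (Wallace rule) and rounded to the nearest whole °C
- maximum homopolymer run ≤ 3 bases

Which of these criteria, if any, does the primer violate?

Base counts: A=5, T=8, G=4, C=3 (length 20).
length: length 20 ✓
GC content: GC 7/20 = 35.0%, outside 42.8–61.3% ✗
Tm: Tm = 2·13 + 4·7 = 54°C ✓
homopolymer run: longest run = 6, exceeds 3 ✗

Fails: GC content, homopolymer run.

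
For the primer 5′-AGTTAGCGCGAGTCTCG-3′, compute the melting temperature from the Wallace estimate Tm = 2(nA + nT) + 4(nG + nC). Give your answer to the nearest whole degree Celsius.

Base counts: A=3, T=4, G=6, C=4 (length 17).
Tm = 2·(3+4) + 4·(6+4) = 2·7 + 4·10 = 14 + 40 = 54°C.

54°C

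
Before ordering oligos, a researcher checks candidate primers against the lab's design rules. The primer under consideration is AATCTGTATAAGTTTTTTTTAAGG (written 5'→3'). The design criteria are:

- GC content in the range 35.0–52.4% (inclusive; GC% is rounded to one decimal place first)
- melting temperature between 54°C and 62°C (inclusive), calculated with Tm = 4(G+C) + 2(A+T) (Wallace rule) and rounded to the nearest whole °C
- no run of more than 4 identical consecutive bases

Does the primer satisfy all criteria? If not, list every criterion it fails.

Fails: GC content, homopolymer run.

Base counts: A=7, T=12, G=4, C=1 (length 24).
GC content: GC 5/24 = 20.8%, outside 35.0–52.4% ✗
Tm: Tm = 2·19 + 4·5 = 58°C ✓
homopolymer run: longest run = 8, exceeds 4 ✗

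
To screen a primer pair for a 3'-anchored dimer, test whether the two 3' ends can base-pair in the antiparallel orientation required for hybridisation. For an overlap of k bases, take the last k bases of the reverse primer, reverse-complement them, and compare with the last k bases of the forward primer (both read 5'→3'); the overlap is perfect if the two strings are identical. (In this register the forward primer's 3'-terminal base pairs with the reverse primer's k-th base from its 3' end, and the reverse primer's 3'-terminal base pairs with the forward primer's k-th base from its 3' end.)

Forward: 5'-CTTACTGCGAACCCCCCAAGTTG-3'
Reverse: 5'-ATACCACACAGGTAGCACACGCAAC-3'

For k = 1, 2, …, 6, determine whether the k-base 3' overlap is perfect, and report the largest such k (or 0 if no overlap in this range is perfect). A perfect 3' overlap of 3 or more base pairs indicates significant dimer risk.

Last 6 bases (5'→3') — forward …AAGTTG, reverse …CGCAAC.
Reverse complement of the reverse primer's last 6 bases: GTTGCG; its first k bases are the reverse complement of the reverse primer's last k bases, so a perfect k-base overlap needs the forward primer's last k bases to equal them.
Comparing (forward last k vs required): k=1: G vs G ✓; k=2: TG vs GT ✗; k=3: TTG vs GTT ✗; k=4: GTTG vs GTTG ✓; k=5: AGTTG vs GTTGC ✗; k=6: AAGTTG vs GTTGCG ✗.
Perfect overlaps at k = 1, 4; the largest is 4.

Longest perfect overlap: 4 complementary base pairs; significant dimer risk (threshold 3).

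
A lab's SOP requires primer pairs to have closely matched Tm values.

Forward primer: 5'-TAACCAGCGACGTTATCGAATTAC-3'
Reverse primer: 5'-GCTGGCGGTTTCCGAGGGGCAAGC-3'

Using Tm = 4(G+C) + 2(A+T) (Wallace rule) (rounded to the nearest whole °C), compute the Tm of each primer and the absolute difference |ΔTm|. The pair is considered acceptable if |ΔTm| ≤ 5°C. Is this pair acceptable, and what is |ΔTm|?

|ΔTm| = 14°C; the pair is not acceptable.

Forward: A=8 T=6 G=4 C=6 → Tm = 2·14 + 4·10 = 68°C.
Reverse: A=3 T=4 G=11 C=6 → Tm = 2·7 + 4·17 = 82°C.
|ΔTm| = |68 − 82| = 14°C, > 5°C.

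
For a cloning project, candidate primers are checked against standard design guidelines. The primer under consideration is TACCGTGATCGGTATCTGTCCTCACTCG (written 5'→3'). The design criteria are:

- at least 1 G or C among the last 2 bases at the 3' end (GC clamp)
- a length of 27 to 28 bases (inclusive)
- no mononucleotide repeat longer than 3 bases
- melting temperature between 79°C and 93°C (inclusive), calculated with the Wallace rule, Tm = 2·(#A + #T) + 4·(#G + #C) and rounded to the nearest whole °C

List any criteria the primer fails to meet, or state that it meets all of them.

Base counts: A=4, T=9, G=6, C=9 (length 28).
GC clamp: 3' end CG has 2 G/C ✓
length: length 28 ✓
homopolymer run: longest run = 2 ✓
Tm: Tm = 2·13 + 4·15 = 86°C ✓

Meets all criteria.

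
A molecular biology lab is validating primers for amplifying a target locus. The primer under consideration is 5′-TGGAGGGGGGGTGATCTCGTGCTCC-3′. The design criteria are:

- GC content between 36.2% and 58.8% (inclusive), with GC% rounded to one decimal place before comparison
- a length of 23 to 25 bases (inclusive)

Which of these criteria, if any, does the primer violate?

Base counts: A=2, T=6, G=12, C=5 (length 25).
GC content: GC 17/25 = 68.0%, outside 36.2–58.8% ✗
length: length 25 ✓

Fails: GC content.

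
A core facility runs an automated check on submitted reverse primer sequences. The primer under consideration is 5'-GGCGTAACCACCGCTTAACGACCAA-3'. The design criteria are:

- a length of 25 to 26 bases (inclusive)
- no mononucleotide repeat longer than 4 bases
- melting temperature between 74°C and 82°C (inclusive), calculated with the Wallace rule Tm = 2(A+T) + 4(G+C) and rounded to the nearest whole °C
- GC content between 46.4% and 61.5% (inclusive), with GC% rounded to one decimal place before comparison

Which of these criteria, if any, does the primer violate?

Base counts: A=8, T=3, G=5, C=9 (length 25).
length: length 25 ✓
homopolymer run: longest run = 2 ✓
Tm: Tm = 2·11 + 4·14 = 78°C ✓
GC content: GC 14/25 = 56.0% ✓

Meets all criteria.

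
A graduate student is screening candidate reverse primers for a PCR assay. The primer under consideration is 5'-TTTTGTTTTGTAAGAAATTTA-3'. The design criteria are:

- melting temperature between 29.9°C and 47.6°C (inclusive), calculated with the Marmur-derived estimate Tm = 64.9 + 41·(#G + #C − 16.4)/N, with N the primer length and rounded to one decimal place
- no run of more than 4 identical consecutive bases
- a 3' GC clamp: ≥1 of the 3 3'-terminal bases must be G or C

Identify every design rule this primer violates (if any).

Fails: GC clamp.

Base counts: A=6, T=12, G=3, C=0 (length 21).
Tm: Tm = 64.9 + 41·(3 − 16.4)/21 = 38.7°C ✓
homopolymer run: longest run = 4 ✓
GC clamp: 3' end TTA has 0 G/C, need ≥1 ✗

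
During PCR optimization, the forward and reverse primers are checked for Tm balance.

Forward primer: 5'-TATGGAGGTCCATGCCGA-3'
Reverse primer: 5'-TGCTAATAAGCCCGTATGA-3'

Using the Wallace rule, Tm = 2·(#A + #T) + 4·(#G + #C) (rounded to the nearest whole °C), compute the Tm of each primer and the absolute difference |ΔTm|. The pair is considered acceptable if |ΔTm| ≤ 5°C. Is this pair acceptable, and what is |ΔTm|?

|ΔTm| = 2°C; the pair is acceptable.

Forward: A=4 T=4 G=6 C=4 → Tm = 2·8 + 4·10 = 56°C.
Reverse: A=6 T=5 G=4 C=4 → Tm = 2·11 + 4·8 = 54°C.
|ΔTm| = |56 − 54| = 2°C, ≤ 5°C.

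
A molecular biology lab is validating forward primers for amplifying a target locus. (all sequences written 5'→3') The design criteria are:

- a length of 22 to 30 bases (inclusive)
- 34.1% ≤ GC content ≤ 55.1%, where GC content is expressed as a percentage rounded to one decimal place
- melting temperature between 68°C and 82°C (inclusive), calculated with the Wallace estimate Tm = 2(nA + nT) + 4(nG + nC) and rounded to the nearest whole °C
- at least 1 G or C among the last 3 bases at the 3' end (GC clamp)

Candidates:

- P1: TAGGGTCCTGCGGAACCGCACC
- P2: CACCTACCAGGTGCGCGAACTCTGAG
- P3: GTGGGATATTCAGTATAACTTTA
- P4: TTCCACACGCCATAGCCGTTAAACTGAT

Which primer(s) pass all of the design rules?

P1 (22 nt, A=4 T=3 G=7 C=8): length 22 ✓; GC 15/22 = 68.2%, outside 34.1–55.1% ✗; Tm = 2·7 + 4·15 = 74°C ✓; 3' end ACC has 2 G/C ✓ — fails.
P2 (26 nt, A=6 T=4 G=7 C=9): length 26 ✓; GC 16/26 = 61.5%, outside 34.1–55.1% ✗; Tm = 2·10 + 4·16 = 84°C, outside 68–82°C ✗; 3' end GAG has 2 G/C ✓ — fails.
P3 (23 nt, A=7 T=9 G=5 C=2): length 23 ✓; GC 7/23 = 30.4%, outside 34.1–55.1% ✗; Tm = 2·16 + 4·7 = 60°C, outside 68–82°C ✗; 3' end TTA has 0 G/C, need ≥1 ✗ — fails.
P4 (28 nt, A=8 T=7 G=4 C=9): length 28 ✓; GC 13/28 = 46.4% ✓; Tm = 2·15 + 4·13 = 82°C ✓; 3' end GAT has 1 G/C ✓ — passes.

P4 only.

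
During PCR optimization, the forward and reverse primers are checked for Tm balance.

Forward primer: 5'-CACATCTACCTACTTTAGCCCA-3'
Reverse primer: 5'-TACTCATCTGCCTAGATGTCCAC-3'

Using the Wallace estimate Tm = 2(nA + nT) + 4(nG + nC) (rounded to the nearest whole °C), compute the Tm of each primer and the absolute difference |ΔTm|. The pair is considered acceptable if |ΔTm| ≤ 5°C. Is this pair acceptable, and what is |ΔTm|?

|ΔTm| = 4°C; the pair is acceptable.

Forward: A=6 T=6 G=1 C=9 → Tm = 2·12 + 4·10 = 64°C.
Reverse: A=5 T=7 G=3 C=8 → Tm = 2·12 + 4·11 = 68°C.
|ΔTm| = |64 − 68| = 4°C, ≤ 5°C.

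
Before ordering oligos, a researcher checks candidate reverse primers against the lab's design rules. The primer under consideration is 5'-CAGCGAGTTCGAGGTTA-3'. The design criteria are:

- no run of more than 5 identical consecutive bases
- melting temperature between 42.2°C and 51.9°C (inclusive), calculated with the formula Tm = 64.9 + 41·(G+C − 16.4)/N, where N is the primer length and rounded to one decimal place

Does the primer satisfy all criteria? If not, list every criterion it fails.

Meets all criteria.

Base counts: A=4, T=4, G=6, C=3 (length 17).
homopolymer run: longest run = 2 ✓
Tm: Tm = 64.9 + 41·(9 − 16.4)/17 = 47.1°C ✓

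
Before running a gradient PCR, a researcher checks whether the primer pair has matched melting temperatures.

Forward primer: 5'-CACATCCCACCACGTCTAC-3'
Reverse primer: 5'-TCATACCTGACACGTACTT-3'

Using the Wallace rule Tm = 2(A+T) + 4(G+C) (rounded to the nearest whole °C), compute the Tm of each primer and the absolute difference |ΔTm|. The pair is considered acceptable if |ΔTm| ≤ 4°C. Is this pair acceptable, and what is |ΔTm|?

Forward: A=5 T=3 G=1 C=10 → Tm = 2·8 + 4·11 = 60°C.
Reverse: A=5 T=6 G=2 C=6 → Tm = 2·11 + 4·8 = 54°C.
|ΔTm| = |60 − 54| = 6°C, > 4°C.

|ΔTm| = 6°C; the pair is not acceptable.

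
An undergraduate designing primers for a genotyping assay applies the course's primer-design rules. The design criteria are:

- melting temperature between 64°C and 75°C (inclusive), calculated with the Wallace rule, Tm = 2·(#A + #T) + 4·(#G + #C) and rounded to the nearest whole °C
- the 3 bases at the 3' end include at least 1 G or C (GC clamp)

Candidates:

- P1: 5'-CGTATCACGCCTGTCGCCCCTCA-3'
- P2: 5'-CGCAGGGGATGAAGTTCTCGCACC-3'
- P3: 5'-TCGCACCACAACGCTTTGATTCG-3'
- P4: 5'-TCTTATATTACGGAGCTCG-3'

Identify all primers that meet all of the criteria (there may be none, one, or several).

P3 only.

P1 (23 nt, A=3 T=5 G=4 C=11): Tm = 2·8 + 4·15 = 76°C, outside 64–75°C ✗; 3' end TCA has 1 G/C ✓ — fails.
P2 (24 nt, A=5 T=4 G=8 C=7): Tm = 2·9 + 4·15 = 78°C, outside 64–75°C ✗; 3' end ACC has 2 G/C ✓ — fails.
P3 (23 nt, A=5 T=6 G=4 C=8): Tm = 2·11 + 4·12 = 70°C ✓; 3' end TCG has 2 G/C ✓ — passes.
P4 (19 nt, A=4 T=7 G=4 C=4): Tm = 2·11 + 4·8 = 54°C, outside 64–75°C ✗; 3' end TCG has 2 G/C ✓ — fails.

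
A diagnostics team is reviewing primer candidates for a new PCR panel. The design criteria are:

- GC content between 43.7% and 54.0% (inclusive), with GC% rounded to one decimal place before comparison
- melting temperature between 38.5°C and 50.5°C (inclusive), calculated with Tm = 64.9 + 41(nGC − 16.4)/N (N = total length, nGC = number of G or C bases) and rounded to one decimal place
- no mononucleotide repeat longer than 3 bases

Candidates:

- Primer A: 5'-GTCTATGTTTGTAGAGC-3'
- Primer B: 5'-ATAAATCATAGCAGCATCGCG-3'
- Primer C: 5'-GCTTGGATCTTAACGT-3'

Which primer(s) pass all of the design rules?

Primer A (17 nt, A=3 T=7 G=5 C=2): GC 7/17 = 41.2%, outside 43.7–54.0% ✗; Tm = 64.9 + 41·(7 − 16.4)/17 = 42.2°C ✓; longest run = 3 ✓ — fails.
Primer B (21 nt, A=8 T=4 G=4 C=5): GC 9/21 = 42.9%, outside 43.7–54.0% ✗; Tm = 64.9 + 41·(9 − 16.4)/21 = 50.5°C ✓; longest run = 3 ✓ — fails.
Primer C (16 nt, A=3 T=6 G=4 C=3): GC 7/16 = 43.8% ✓; Tm = 64.9 + 41·(7 − 16.4)/16 = 40.8°C ✓; longest run = 2 ✓ — passes.

Primer C only.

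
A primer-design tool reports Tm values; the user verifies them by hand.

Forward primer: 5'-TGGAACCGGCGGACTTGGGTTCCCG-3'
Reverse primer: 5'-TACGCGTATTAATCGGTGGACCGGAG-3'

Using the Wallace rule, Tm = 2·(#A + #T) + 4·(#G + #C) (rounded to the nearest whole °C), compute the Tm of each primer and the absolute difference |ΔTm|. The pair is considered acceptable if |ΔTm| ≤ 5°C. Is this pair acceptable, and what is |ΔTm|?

|ΔTm| = 4°C; the pair is acceptable.

Forward: A=3 T=5 G=10 C=7 → Tm = 2·8 + 4·17 = 84°C.
Reverse: A=6 T=6 G=9 C=5 → Tm = 2·12 + 4·14 = 80°C.
|ΔTm| = |84 − 80| = 4°C, ≤ 5°C.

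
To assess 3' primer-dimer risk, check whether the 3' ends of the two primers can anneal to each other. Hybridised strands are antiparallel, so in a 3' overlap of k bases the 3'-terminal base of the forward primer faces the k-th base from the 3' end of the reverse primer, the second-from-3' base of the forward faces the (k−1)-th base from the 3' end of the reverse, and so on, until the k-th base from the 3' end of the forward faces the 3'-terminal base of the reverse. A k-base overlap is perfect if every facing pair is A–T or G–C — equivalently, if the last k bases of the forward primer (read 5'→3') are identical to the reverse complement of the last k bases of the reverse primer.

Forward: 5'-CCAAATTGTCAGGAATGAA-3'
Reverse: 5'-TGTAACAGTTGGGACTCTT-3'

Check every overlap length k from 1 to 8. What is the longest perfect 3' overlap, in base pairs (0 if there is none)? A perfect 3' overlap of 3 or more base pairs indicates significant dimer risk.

Longest perfect overlap: 2 complementary base pairs; below the dimer-risk threshold (threshold 3).

Last 8 bases (5'→3') — forward …GGAATGAA, reverse …GGACTCTT.
Reverse complement of the reverse primer's last 8 bases: AAGAGTCC; its first k bases are the reverse complement of the reverse primer's last k bases, so a perfect k-base overlap needs the forward primer's last k bases to equal them.
Comparing (forward last k vs required): k=1: A vs A ✓; k=2: AA vs AA ✓; k=3: GAA vs AAG ✗; k=4: TGAA vs AAGA ✗; k=5: ATGAA vs AAGAG ✗; k=6: AATGAA vs AAGAGT ✗; k=7: GAATGAA vs AAGAGTC ✗; k=8: GGAATGAA vs AAGAGTCC ✗.
Perfect overlaps at k = 1, 2; the largest is 2.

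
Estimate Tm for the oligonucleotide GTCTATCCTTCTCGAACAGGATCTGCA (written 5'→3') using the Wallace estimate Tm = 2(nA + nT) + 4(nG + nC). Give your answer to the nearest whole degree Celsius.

80°C

Base counts: A=6, T=8, G=5, C=8 (length 27).
Tm = 2·(6+8) + 4·(5+8) = 2·14 + 4·13 = 28 + 52 = 80°C.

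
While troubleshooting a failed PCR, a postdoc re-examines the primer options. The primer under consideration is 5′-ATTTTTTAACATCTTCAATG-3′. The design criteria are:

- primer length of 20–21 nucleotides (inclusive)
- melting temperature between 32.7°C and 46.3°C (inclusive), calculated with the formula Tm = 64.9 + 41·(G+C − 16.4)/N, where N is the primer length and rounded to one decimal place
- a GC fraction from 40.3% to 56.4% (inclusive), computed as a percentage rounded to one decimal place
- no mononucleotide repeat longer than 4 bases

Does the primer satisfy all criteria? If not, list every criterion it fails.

Fails: GC content, homopolymer run.

Base counts: A=6, T=10, G=1, C=3 (length 20).
length: length 20 ✓
Tm: Tm = 64.9 + 41·(4 − 16.4)/20 = 39.5°C ✓
GC content: GC 4/20 = 20.0%, outside 40.3–56.4% ✗
homopolymer run: longest run = 6, exceeds 4 ✗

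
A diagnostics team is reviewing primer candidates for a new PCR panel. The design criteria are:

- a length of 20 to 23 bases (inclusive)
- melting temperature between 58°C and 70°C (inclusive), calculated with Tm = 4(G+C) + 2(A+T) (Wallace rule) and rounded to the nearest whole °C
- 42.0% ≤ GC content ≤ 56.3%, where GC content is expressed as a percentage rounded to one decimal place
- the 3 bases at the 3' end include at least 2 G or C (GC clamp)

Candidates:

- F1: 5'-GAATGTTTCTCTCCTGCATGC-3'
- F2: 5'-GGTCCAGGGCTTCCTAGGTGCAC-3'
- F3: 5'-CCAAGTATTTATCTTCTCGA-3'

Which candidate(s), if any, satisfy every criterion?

F1 (21 nt, A=3 T=8 G=4 C=6): length 21 ✓; Tm = 2·11 + 4·10 = 62°C ✓; GC 10/21 = 47.6% ✓; 3' end TGC has 2 G/C ✓ — passes.
F2 (23 nt, A=3 T=5 G=8 C=7): length 23 ✓; Tm = 2·8 + 4·15 = 76°C, outside 58–70°C ✗; GC 15/23 = 65.2%, outside 42.0–56.3% ✗; 3' end CAC has 2 G/C ✓ — fails.
F3 (20 nt, A=5 T=8 G=2 C=5): length 20 ✓; Tm = 2·13 + 4·7 = 54°C, outside 58–70°C ✗; GC 7/20 = 35.0%, outside 42.0–56.3% ✗; 3' end CGA has 2 G/C ✓ — fails.

F1 only.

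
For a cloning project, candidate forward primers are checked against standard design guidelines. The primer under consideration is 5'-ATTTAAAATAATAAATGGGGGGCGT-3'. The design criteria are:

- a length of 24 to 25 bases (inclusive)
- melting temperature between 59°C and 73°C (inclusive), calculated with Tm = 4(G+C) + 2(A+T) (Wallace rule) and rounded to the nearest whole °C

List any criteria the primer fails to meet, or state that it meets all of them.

Base counts: A=10, T=7, G=7, C=1 (length 25).
length: length 25 ✓
Tm: Tm = 2·17 + 4·8 = 66°C ✓

Meets all criteria.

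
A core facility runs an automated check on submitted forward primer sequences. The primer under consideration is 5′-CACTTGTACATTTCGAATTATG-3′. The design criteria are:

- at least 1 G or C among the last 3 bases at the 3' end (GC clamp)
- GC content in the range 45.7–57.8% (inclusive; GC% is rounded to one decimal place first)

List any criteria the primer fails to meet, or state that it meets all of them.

Fails: GC content.

Base counts: A=6, T=9, G=3, C=4 (length 22).
GC clamp: 3' end ATG has 1 G/C ✓
GC content: GC 7/22 = 31.8%, outside 45.7–57.8% ✗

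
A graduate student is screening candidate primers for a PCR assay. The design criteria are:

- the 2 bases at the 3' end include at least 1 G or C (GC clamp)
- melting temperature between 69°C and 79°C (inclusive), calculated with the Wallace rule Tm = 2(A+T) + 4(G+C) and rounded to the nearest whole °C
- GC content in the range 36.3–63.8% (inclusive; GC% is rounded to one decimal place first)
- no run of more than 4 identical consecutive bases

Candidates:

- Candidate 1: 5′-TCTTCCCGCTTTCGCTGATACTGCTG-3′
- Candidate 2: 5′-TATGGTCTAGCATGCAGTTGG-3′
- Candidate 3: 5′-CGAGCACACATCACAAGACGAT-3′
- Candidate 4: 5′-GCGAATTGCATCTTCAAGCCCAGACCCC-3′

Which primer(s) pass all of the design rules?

Candidate 1 (26 nt, A=2 T=10 G=5 C=9): 3' end TG has 1 G/C ✓; Tm = 2·12 + 4·14 = 80°C, outside 69–79°C ✗; GC 14/26 = 53.8% ✓; longest run = 3 ✓ — fails.
Candidate 2 (21 nt, A=4 T=7 G=7 C=3): 3' end GG has 2 G/C ✓; Tm = 2·11 + 4·10 = 62°C, outside 69–79°C ✗; GC 10/21 = 47.6% ✓; longest run = 2 ✓ — fails.
Candidate 3 (22 nt, A=9 T=2 G=4 C=7): 3' end AT has 0 G/C, need ≥1 ✗; Tm = 2·11 + 4·11 = 66°C, outside 69–79°C ✗; GC 11/22 = 50.0% ✓; longest run = 2 ✓ — fails.
Candidate 4 (28 nt, A=7 T=5 G=5 C=11): 3' end CC has 2 G/C ✓; Tm = 2·12 + 4·16 = 88°C, outside 69–79°C ✗; GC 16/28 = 57.1% ✓; longest run = 4 ✓ — fails.

None of the candidates satisfy all criteria.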